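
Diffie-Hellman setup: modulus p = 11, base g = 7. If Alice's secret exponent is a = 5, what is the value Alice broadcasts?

10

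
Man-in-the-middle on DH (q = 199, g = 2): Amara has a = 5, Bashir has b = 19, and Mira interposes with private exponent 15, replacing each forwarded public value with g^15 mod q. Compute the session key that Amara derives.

144

Amara receives Mira's public value M = 2^15 mod 199 instead of the honest one.
2^1 ≡ 2 (mod 199)
2^2 = (2^1)^2 ≡ 2^2 = 4 ≡ 4 (mod 199)
2^4 = (2^2)^2 ≡ 4^2 = 16 ≡ 16 (mod 199)
2^8 = (2^4)^2 ≡ 16^2 = 256 ≡ 57 (mod 199)
2^15 = 2^8 · 2^4 · 2^2 · 2^1 ≡ 57 · 16 · 4 · 2 ≡ 132 (mod 199).
So M = 132. Amara computes K = M^5 mod 199.
132^1 ≡ 132 (mod 199)
132^2 = (132^1)^2 ≡ 132^2 = 17424 ≡ 111 (mod 199)
132^4 = (132^2)^2 ≡ 111^2 = 12321 ≡ 182 (mod 199)
132^5 = 132^4 · 132^1 ≡ 182 · 132 ≡ 144 (mod 199).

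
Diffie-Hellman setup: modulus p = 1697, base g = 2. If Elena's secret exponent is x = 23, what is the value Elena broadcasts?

337

Public value = 2^{23} \pmod{1697}.
2^1 ≡ 2 (mod 1697)
2^2 = (2^1)^2 ≡ 2^2 = 4 ≡ 4 (mod 1697)
2^4 = (2^2)^2 ≡ 4^2 = 16 ≡ 16 (mod 1697)
2^8 = (2^4)^2 ≡ 16^2 = 256 ≡ 256 (mod 1697)
2^16 = (2^8)^2 ≡ 256^2 = 65536 ≡ 1050 (mod 1697)
2^23 = 2^16 · 2^4 · 2^2 · 2^1 ≡ 1050 · 16 · 4 · 2 ≡ 337 (mod 1697).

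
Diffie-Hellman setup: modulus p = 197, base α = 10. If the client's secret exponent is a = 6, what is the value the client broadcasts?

28

Public value = 10^6 mod 197.
10^1 ≡ 10 (mod 197)
10^2 = (10^1)^2 ≡ 10^2 = 100 ≡ 100 (mod 197)
10^4 = (10^2)^2 ≡ 100^2 = 10000 ≡ 150 (mod 197)
10^6 = 10^4 · 10^2 ≡ 150 · 100 ≡ 28 (mod 197).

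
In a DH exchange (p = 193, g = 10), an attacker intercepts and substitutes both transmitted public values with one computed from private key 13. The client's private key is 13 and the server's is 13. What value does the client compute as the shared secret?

The client receives an attacker's public value M = 10^13 mod 193 instead of the honest one.
10^1 ≡ 10 (mod 193)
10^2 = (10^1)^2 ≡ 10^2 = 100 ≡ 100 (mod 193)
10^4 = (10^2)^2 ≡ 100^2 = 10000 ≡ 157 (mod 193)
10^8 = (10^4)^2 ≡ 157^2 = 24649 ≡ 138 (mod 193)
10^13 = 10^8 · 10^4 · 10^1 ≡ 138 · 157 · 10 ≡ 114 (mod 193).
So M = 114. The client computes K = M^13 mod 193.
114^1 ≡ 114 (mod 193)
114^2 = (114^1)^2 ≡ 114^2 = 12996 ≡ 65 (mod 193)
114^4 = (114^2)^2 ≡ 65^2 = 4225 ≡ 172 (mod 193)
114^8 = (114^4)^2 ≡ 172^2 = 29584 ≡ 55 (mod 193)
114^13 = 114^8 · 114^4 · 114^1 ≡ 55 · 172 · 114 ≡ 149 (mod 193).

149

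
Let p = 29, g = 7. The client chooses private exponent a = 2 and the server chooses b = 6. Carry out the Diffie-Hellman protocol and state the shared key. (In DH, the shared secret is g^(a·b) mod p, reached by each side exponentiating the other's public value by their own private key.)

The client sends A = g^a mod p = 7^2 mod 29.
7^1 ≡ 7 (mod 29)
7^2 = (7^1)^2 ≡ 7^2 = 49 ≡ 20 (mod 29)
So A = 20. The server then computes K = A^b mod p = 20^6 mod 29.
20^1 ≡ 20 (mod 29)
20^2 = (20^1)^2 ≡ 20^2 = 400 ≡ 23 (mod 29)
20^4 = (20^2)^2 ≡ 23^2 = 529 ≡ 7 (mod 29)
20^6 = 20^4 · 20^2 ≡ 7 · 23 ≡ 16 (mod 29).

16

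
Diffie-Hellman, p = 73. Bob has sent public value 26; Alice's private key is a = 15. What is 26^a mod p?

Shared key K = 26^15 mod 73.
26^1 ≡ 26 (mod 73)
26^2 = (26^1)^2 ≡ 26^2 = 676 ≡ 19 (mod 73)
26^4 = (26^2)^2 ≡ 19^2 = 361 ≡ 69 (mod 73)
26^8 = (26^4)^2 ≡ 69^2 = 4761 ≡ 16 (mod 73)
26^15 = 26^8 · 26^4 · 26^2 · 26^1 ≡ 16 · 69 · 19 · 26 ≡ 66 (mod 73).

66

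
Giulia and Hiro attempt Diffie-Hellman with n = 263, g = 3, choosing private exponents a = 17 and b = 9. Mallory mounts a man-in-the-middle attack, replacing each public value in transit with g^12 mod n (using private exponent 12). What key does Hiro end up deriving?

Hiro receives Mallory's public value M = 3^12 mod 263 instead of the honest one.
3^1 ≡ 3 (mod 263)
3^2 = (3^1)^2 ≡ 3^2 = 9 ≡ 9 (mod 263)
3^4 = (3^2)^2 ≡ 9^2 = 81 ≡ 81 (mod 263)
3^8 = (3^4)^2 ≡ 81^2 = 6561 ≡ 249 (mod 263)
3^12 = 3^8 · 3^4 ≡ 249 · 81 ≡ 181 (mod 263).
So M = 181. Hiro computes K = M^9 mod 263.
181^1 ≡ 181 (mod 263)
181^2 = (181^1)^2 ≡ 181^2 = 32761 ≡ 149 (mod 263)
181^4 = (181^2)^2 ≡ 149^2 = 22201 ≡ 109 (mod 263)
181^8 = (181^4)^2 ≡ 109^2 = 11881 ≡ 46 (mod 263)
181^9 = 181^8 · 181^1 ≡ 46 · 181 ≡ 173 (mod 263).

173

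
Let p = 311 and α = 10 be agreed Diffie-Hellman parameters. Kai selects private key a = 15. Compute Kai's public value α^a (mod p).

Public value = 10^15 (mod 311).
10^1 ≡ 10 (mod 311)
10^2 = (10^1)^2 ≡ 10^2 = 100 ≡ 100 (mod 311)
10^4 = (10^2)^2 ≡ 100^2 = 10000 ≡ 48 (mod 311)
10^8 = (10^4)^2 ≡ 48^2 = 2304 ≡ 127 (mod 311)
10^15 = 10^8 · 10^4 · 10^2 · 10^1 ≡ 127 · 48 · 100 · 10 ≡ 89 (mod 311).

89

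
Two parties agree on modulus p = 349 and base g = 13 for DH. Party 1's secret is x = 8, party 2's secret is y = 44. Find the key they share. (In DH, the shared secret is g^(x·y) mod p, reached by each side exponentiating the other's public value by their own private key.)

Party 1 sends A = g^x mod p = 13^8 mod 349.
13^1 ≡ 13 (mod 349)
13^2 = (13^1)^2 ≡ 13^2 = 169 ≡ 169 (mod 349)
13^4 = (13^2)^2 ≡ 169^2 = 28561 ≡ 292 (mod 349)
13^8 = (13^4)^2 ≡ 292^2 = 85264 ≡ 108 (mod 349)
So A = 108. Party 2 then computes K = A^y mod p = 108^44 mod 349.
108^1 ≡ 108 (mod 349)
108^2 = (108^1)^2 ≡ 108^2 = 11664 ≡ 147 (mod 349)
108^4 = (108^2)^2 ≡ 147^2 = 21609 ≡ 320 (mod 349)
108^8 = (108^4)^2 ≡ 320^2 = 102400 ≡ 143 (mod 349)
108^16 = (108^8)^2 ≡ 143^2 = 20449 ≡ 207 (mod 349)
108^32 = (108^16)^2 ≡ 207^2 = 42849 ≡ 271 (mod 349)
108^44 = 108^32 · 108^8 · 108^4 ≡ 271 · 143 · 320 ≡ 292 (mod 349).

292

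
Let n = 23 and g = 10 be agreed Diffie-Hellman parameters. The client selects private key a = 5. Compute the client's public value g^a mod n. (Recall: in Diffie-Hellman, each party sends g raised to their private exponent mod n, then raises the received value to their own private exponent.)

19

Public value = 10^5 mod 23.
10^1 ≡ 10 (mod 23)
10^2 = (10^1)^2 ≡ 10^2 = 100 ≡ 8 (mod 23)
10^4 = (10^2)^2 ≡ 8^2 = 64 ≡ 18 (mod 23)
10^5 = 10^4 · 10^1 ≡ 18 · 10 ≡ 19 (mod 23).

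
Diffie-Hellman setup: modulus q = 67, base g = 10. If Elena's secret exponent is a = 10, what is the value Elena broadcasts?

23

Public value = 10^10 mod 67.
10^1 ≡ 10 (mod 67)
10^2 = (10^1)^2 ≡ 10^2 = 100 ≡ 33 (mod 67)
10^4 = (10^2)^2 ≡ 33^2 = 1089 ≡ 17 (mod 67)
10^8 = (10^4)^2 ≡ 17^2 = 289 ≡ 21 (mod 67)
10^10 = 10^8 · 10^2 ≡ 21 · 33 ≡ 23 (mod 67).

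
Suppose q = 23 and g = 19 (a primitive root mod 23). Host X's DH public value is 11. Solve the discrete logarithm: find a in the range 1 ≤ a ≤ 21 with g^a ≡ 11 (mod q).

5

Try successive powers of 19 modulo 23:
19^1 ≡ 19
19^2 ≡ 16
19^3 ≡ 5
19^4 ≡ 3
19^5 ≡ 11
Found: a = 5.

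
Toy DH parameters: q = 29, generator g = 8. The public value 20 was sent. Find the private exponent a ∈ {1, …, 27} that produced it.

8

Try successive powers of 8 modulo 29:
8^1 ≡ 8
8^2 ≡ 6
8^3 ≡ 19
8^4 ≡ 7
8^5 ≡ 27
8^6 ≡ 13
8^7 ≡ 17
8^8 ≡ 20
Found: a = 8.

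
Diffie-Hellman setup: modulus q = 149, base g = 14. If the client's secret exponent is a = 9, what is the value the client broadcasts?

77

Public value = 14^9 mod 149.
14^1 ≡ 14 (mod 149)
14^2 = (14^1)^2 ≡ 14^2 = 196 ≡ 47 (mod 149)
14^4 = (14^2)^2 ≡ 47^2 = 2209 ≡ 123 (mod 149)
14^8 = (14^4)^2 ≡ 123^2 = 15129 ≡ 80 (mod 149)
14^9 = 14^8 · 14^1 ≡ 80 · 14 ≡ 77 (mod 149).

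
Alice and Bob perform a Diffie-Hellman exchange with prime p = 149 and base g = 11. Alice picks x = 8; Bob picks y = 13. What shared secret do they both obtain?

6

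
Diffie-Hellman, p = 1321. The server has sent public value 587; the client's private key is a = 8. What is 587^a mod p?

Shared key K = 587^8 mod 1321.
587^1 ≡ 587 (mod 1321)
587^2 = (587^1)^2 ≡ 587^2 = 344569 ≡ 1109 (mod 1321)
587^4 = (587^2)^2 ≡ 1109^2 = 1229881 ≡ 30 (mod 1321)
587^8 = (587^4)^2 ≡ 30^2 = 900 ≡ 900 (mod 1321)

900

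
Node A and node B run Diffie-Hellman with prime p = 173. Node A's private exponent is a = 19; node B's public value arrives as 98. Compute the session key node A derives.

Shared key K = 98^19 mod 173.
98^1 ≡ 98 (mod 173)
98^2 = (98^1)^2 ≡ 98^2 = 9604 ≡ 89 (mod 173)
98^4 = (98^2)^2 ≡ 89^2 = 7921 ≡ 136 (mod 173)
98^8 = (98^4)^2 ≡ 136^2 = 18496 ≡ 158 (mod 173)
98^16 = (98^8)^2 ≡ 158^2 = 24964 ≡ 52 (mod 173)
98^19 = 98^16 · 98^2 · 98^1 ≡ 52 · 89 · 98 ≡ 111 (mod 173).

111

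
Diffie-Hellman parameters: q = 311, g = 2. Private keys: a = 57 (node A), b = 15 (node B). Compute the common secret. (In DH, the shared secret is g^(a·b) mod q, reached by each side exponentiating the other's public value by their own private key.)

Node A sends A = g^a mod q = 2^57 mod 311.
2^1 ≡ 2 (mod 311)
2^2 = (2^1)^2 ≡ 2^2 = 4 ≡ 4 (mod 311)
2^4 = (2^2)^2 ≡ 4^2 = 16 ≡ 16 (mod 311)
2^8 = (2^4)^2 ≡ 16^2 = 256 ≡ 256 (mod 311)
2^16 = (2^8)^2 ≡ 256^2 = 65536 ≡ 226 (mod 311)
2^32 = (2^16)^2 ≡ 226^2 = 51076 ≡ 72 (mod 311)
2^57 = 2^32 · 2^16 · 2^8 · 2^1 ≡ 72 · 226 · 256 · 2 ≡ 196 (mod 311).
So A = 196. Node B then computes K = A^b mod q = 196^15 mod 311.
196^1 ≡ 196 (mod 311)
196^2 = (196^1)^2 ≡ 196^2 = 38416 ≡ 163 (mod 311)
196^4 = (196^2)^2 ≡ 163^2 = 26569 ≡ 134 (mod 311)
196^8 = (196^4)^2 ≡ 134^2 = 17956 ≡ 229 (mod 311)
196^15 = 196^8 · 196^4 · 196^2 · 196^1 ≡ 229 · 134 · 163 · 196 ≡ 47 (mod 311).

47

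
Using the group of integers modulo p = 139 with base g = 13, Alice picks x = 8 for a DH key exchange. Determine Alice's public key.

Public value = 13^8 mod 139.
13^1 ≡ 13 (mod 139)
13^2 = (13^1)^2 ≡ 13^2 = 169 ≡ 30 (mod 139)
13^4 = (13^2)^2 ≡ 30^2 = 900 ≡ 66 (mod 139)
13^8 = (13^4)^2 ≡ 66^2 = 4356 ≡ 47 (mod 139)

47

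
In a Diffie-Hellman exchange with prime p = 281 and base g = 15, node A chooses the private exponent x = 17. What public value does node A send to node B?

Public value = 15^17 (mod 281).
15^1 ≡ 15 (mod 281)
15^2 = (15^1)^2 ≡ 15^2 = 225 ≡ 225 (mod 281)
15^4 = (15^2)^2 ≡ 225^2 = 50625 ≡ 45 (mod 281)
15^8 = (15^4)^2 ≡ 45^2 = 2025 ≡ 58 (mod 281)
15^16 = (15^8)^2 ≡ 58^2 = 3364 ≡ 273 (mod 281)
15^17 = 15^16 · 15^1 ≡ 273 · 15 ≡ 161 (mod 281).

161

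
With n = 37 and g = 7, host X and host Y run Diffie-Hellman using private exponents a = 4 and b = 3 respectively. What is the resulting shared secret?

10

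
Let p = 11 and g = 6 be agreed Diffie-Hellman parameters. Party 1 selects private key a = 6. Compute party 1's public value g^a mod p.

5

Public value = 6^6 mod 11.
6^1 ≡ 6 (mod 11)
6^2 = (6^1)^2 ≡ 6^2 = 36 ≡ 3 (mod 11)
6^4 = (6^2)^2 ≡ 3^2 = 9 ≡ 9 (mod 11)
6^6 = 6^4 · 6^2 ≡ 9 · 3 ≡ 5 (mod 11).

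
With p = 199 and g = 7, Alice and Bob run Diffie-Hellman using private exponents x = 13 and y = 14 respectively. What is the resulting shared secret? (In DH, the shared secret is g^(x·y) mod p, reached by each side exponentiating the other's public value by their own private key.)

155

Alice sends A = g^x mod p = 7^13 mod 199.
7^1 ≡ 7 (mod 199)
7^2 = (7^1)^2 ≡ 7^2 = 49 ≡ 49 (mod 199)
7^4 = (7^2)^2 ≡ 49^2 = 2401 ≡ 13 (mod 199)
7^8 = (7^4)^2 ≡ 13^2 = 169 ≡ 169 (mod 199)
7^13 = 7^8 · 7^4 · 7^1 ≡ 169 · 13 · 7 ≡ 56 (mod 199).
So A = 56. Bob then computes K = A^y mod p = 56^14 mod 199.
56^1 ≡ 56 (mod 199)
56^2 = (56^1)^2 ≡ 56^2 = 3136 ≡ 151 (mod 199)
56^4 = (56^2)^2 ≡ 151^2 = 22801 ≡ 115 (mod 199)
56^8 = (56^4)^2 ≡ 115^2 = 13225 ≡ 91 (mod 199)
56^14 = 56^8 · 56^4 · 56^2 ≡ 91 · 115 · 151 ≡ 155 (mod 199).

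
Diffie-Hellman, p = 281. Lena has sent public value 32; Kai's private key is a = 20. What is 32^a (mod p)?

Shared key K = 32^20 mod 281.
32^1 ≡ 32 (mod 281)
32^2 = (32^1)^2 ≡ 32^2 = 1024 ≡ 181 (mod 281)
32^4 = (32^2)^2 ≡ 181^2 = 32761 ≡ 165 (mod 281)
32^8 = (32^4)^2 ≡ 165^2 = 27225 ≡ 249 (mod 281)
32^16 = (32^8)^2 ≡ 249^2 = 62001 ≡ 181 (mod 281)
32^20 = 32^16 · 32^4 ≡ 181 · 165 ≡ 79 (mod 281).

79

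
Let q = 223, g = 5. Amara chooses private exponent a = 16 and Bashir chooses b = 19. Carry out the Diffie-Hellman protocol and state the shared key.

Bashir sends B = g^b mod q = 5^19 mod 223.
5^1 ≡ 5 (mod 223)
5^2 = (5^1)^2 ≡ 5^2 = 25 ≡ 25 (mod 223)
5^4 = (5^2)^2 ≡ 25^2 = 625 ≡ 179 (mod 223)
5^8 = (5^4)^2 ≡ 179^2 = 32041 ≡ 152 (mod 223)
5^16 = (5^8)^2 ≡ 152^2 = 23104 ≡ 135 (mod 223)
5^19 = 5^16 · 5^2 · 5^1 ≡ 135 · 25 · 5 ≡ 150 (mod 223).
So B = 150. Amara then computes K = B^a mod q = 150^16 mod 223.
150^1 ≡ 150 (mod 223)
150^2 = (150^1)^2 ≡ 150^2 = 22500 ≡ 200 (mod 223)
150^4 = (150^2)^2 ≡ 200^2 = 40000 ≡ 83 (mod 223)
150^8 = (150^4)^2 ≡ 83^2 = 6889 ≡ 199 (mod 223)
150^16 = (150^8)^2 ≡ 199^2 = 39601 ≡ 130 (mod 223)

130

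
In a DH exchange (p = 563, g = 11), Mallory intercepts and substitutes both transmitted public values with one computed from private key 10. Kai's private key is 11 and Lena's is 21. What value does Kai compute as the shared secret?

299

Kai receives Mallory's public value M = 11^10 mod 563 instead of the honest one.
11^1 ≡ 11 (mod 563)
11^2 = (11^1)^2 ≡ 11^2 = 121 ≡ 121 (mod 563)
11^4 = (11^2)^2 ≡ 121^2 = 14641 ≡ 3 (mod 563)
11^8 = (11^4)^2 ≡ 3^2 = 9 ≡ 9 (mod 563)
11^10 = 11^8 · 11^2 ≡ 9 · 121 ≡ 526 (mod 563).
So M = 526. Kai computes K = M^11 mod 563.
526^1 ≡ 526 (mod 563)
526^2 = (526^1)^2 ≡ 526^2 = 276676 ≡ 243 (mod 563)
526^4 = (526^2)^2 ≡ 243^2 = 59049 ≡ 497 (mod 563)
526^8 = (526^4)^2 ≡ 497^2 = 247009 ≡ 415 (mod 563)
526^11 = 526^8 · 526^2 · 526^1 ≡ 415 · 243 · 526 ≡ 299 (mod 563).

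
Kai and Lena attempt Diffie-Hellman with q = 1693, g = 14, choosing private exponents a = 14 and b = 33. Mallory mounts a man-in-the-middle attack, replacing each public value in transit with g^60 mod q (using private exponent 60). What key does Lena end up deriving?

Lena receives Mallory's public value M = 14^60 mod 1693 instead of the honest one.
14^1 ≡ 14 (mod 1693)
14^2 = (14^1)^2 ≡ 14^2 = 196 ≡ 196 (mod 1693)
14^4 = (14^2)^2 ≡ 196^2 = 38416 ≡ 1170 (mod 1693)
14^8 = (14^4)^2 ≡ 1170^2 = 1368900 ≡ 956 (mod 1693)
14^16 = (14^8)^2 ≡ 956^2 = 913936 ≡ 1409 (mod 1693)
14^32 = (14^16)^2 ≡ 1409^2 = 1985281 ≡ 1085 (mod 1693)
14^60 = 14^32 · 14^16 · 14^8 · 14^4 ≡ 1085 · 1409 · 956 · 1170 ≡ 970 (mod 1693).
So M = 970. Lena computes K = M^33 mod 1693.
970^1 ≡ 970 (mod 1693)
970^2 = (970^1)^2 ≡ 970^2 = 940900 ≡ 1285 (mod 1693)
970^4 = (970^2)^2 ≡ 1285^2 = 1651225 ≡ 550 (mod 1693)
970^8 = (970^4)^2 ≡ 550^2 = 302500 ≡ 1146 (mod 1693)
970^16 = (970^8)^2 ≡ 1146^2 = 1313316 ≡ 1241 (mod 1693)
970^32 = (970^16)^2 ≡ 1241^2 = 1540081 ≡ 1144 (mod 1693)
970^33 = 970^32 · 970^1 ≡ 1144 · 970 ≡ 765 (mod 1693).

765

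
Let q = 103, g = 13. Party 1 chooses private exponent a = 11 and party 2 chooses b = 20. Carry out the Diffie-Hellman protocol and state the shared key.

8

Party 2 sends B = g^b mod q = 13^20 mod 103.
13^1 ≡ 13 (mod 103)
13^2 = (13^1)^2 ≡ 13^2 = 169 ≡ 66 (mod 103)
13^4 = (13^2)^2 ≡ 66^2 = 4356 ≡ 30 (mod 103)
13^8 = (13^4)^2 ≡ 30^2 = 900 ≡ 76 (mod 103)
13^16 = (13^8)^2 ≡ 76^2 = 5776 ≡ 8 (mod 103)
13^20 = 13^16 · 13^4 ≡ 8 · 30 ≡ 34 (mod 103).
So B = 34. Party 1 then computes K = B^a mod q = 34^11 mod 103.
34^1 ≡ 34 (mod 103)
34^2 = (34^1)^2 ≡ 34^2 = 1156 ≡ 23 (mod 103)
34^4 = (34^2)^2 ≡ 23^2 = 529 ≡ 14 (mod 103)
34^8 = (34^4)^2 ≡ 14^2 = 196 ≡ 93 (mod 103)
34^11 = 34^8 · 34^2 · 34^1 ≡ 93 · 23 · 34 ≡ 8 (mod 103).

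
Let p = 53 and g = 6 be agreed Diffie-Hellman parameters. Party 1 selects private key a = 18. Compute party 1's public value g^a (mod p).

Public value = 6^18 (mod 53).
6^1 ≡ 6 (mod 53)
6^2 = (6^1)^2 ≡ 6^2 = 36 ≡ 36 (mod 53)
6^4 = (6^2)^2 ≡ 36^2 = 1296 ≡ 24 (mod 53)
6^8 = (6^4)^2 ≡ 24^2 = 576 ≡ 46 (mod 53)
6^16 = (6^8)^2 ≡ 46^2 = 2116 ≡ 49 (mod 53)
6^18 = 6^16 · 6^2 ≡ 49 · 36 ≡ 15 (mod 53).

15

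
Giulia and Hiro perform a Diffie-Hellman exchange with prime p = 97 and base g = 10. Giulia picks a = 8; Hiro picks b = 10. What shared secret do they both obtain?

Hiro sends B = g^b mod p = 10^10 mod 97.
10^1 ≡ 10 (mod 97)
10^2 = (10^1)^2 ≡ 10^2 = 100 ≡ 3 (mod 97)
10^4 = (10^2)^2 ≡ 3^2 = 9 ≡ 9 (mod 97)
10^8 = (10^4)^2 ≡ 9^2 = 81 ≡ 81 (mod 97)
10^10 = 10^8 · 10^2 ≡ 81 · 3 ≡ 49 (mod 97).
So B = 49. Giulia then computes K = B^a mod p = 49^8 mod 97.
49^1 ≡ 49 (mod 97)
49^2 = (49^1)^2 ≡ 49^2 = 2401 ≡ 73 (mod 97)
49^4 = (49^2)^2 ≡ 73^2 = 5329 ≡ 91 (mod 97)
49^8 = (49^4)^2 ≡ 91^2 = 8281 ≡ 36 (mod 97)

36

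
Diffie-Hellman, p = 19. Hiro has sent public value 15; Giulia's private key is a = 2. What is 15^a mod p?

16

Shared key K = 15^2 mod 19.
15^1 ≡ 15 (mod 19)
15^2 = (15^1)^2 ≡ 15^2 = 225 ≡ 16 (mod 19)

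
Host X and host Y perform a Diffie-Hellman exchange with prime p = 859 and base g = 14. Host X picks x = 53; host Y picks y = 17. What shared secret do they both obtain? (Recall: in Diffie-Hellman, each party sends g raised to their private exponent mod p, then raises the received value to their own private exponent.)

Host X sends A = g^x mod p = 14^53 mod 859.
14^1 ≡ 14 (mod 859)
14^2 = (14^1)^2 ≡ 14^2 = 196 ≡ 196 (mod 859)
14^4 = (14^2)^2 ≡ 196^2 = 38416 ≡ 620 (mod 859)
14^8 = (14^4)^2 ≡ 620^2 = 384400 ≡ 427 (mod 859)
14^16 = (14^8)^2 ≡ 427^2 = 182329 ≡ 221 (mod 859)
14^32 = (14^16)^2 ≡ 221^2 = 48841 ≡ 737 (mod 859)
14^53 = 14^32 · 14^16 · 14^4 · 14^1 ≡ 737 · 221 · 620 · 14 ≡ 95 (mod 859).
So A = 95. Host Y then computes K = A^y mod p = 95^17 mod 859.
95^1 ≡ 95 (mod 859)
95^2 = (95^1)^2 ≡ 95^2 = 9025 ≡ 435 (mod 859)
95^4 = (95^2)^2 ≡ 435^2 = 189225 ≡ 245 (mod 859)
95^8 = (95^4)^2 ≡ 245^2 = 60025 ≡ 754 (mod 859)
95^16 = (95^8)^2 ≡ 754^2 = 568516 ≡ 717 (mod 859)
95^17 = 95^16 · 95^1 ≡ 717 · 95 ≡ 254 (mod 859).

254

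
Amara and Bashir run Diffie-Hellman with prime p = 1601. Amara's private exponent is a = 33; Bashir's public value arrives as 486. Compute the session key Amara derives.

505

Shared key K = 486^33 mod 1601.
486^1 ≡ 486 (mod 1601)
486^2 = (486^1)^2 ≡ 486^2 = 236196 ≡ 849 (mod 1601)
486^4 = (486^2)^2 ≡ 849^2 = 720801 ≡ 351 (mod 1601)
486^8 = (486^4)^2 ≡ 351^2 = 123201 ≡ 1525 (mod 1601)
486^16 = (486^8)^2 ≡ 1525^2 = 2325625 ≡ 973 (mod 1601)
486^32 = (486^16)^2 ≡ 973^2 = 946729 ≡ 538 (mod 1601)
486^33 = 486^32 · 486^1 ≡ 538 · 486 ≡ 505 (mod 1601).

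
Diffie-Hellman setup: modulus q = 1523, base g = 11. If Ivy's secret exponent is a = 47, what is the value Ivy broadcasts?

1025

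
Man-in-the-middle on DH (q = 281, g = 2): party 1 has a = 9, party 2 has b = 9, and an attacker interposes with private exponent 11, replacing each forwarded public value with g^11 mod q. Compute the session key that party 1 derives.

180

Party 1 receives an attacker's public value M = 2^11 mod 281 instead of the honest one.
2^1 ≡ 2 (mod 281)
2^2 = (2^1)^2 ≡ 2^2 = 4 ≡ 4 (mod 281)
2^4 = (2^2)^2 ≡ 4^2 = 16 ≡ 16 (mod 281)
2^8 = (2^4)^2 ≡ 16^2 = 256 ≡ 256 (mod 281)
2^11 = 2^8 · 2^2 · 2^1 ≡ 256 · 4 · 2 ≡ 81 (mod 281).
So M = 81. Party 1 computes K = M^9 mod 281.
81^1 ≡ 81 (mod 281)
81^2 = (81^1)^2 ≡ 81^2 = 6561 ≡ 98 (mod 281)
81^4 = (81^2)^2 ≡ 98^2 = 9604 ≡ 50 (mod 281)
81^8 = (81^4)^2 ≡ 50^2 = 2500 ≡ 252 (mod 281)
81^9 = 81^8 · 81^1 ≡ 252 · 81 ≡ 180 (mod 281).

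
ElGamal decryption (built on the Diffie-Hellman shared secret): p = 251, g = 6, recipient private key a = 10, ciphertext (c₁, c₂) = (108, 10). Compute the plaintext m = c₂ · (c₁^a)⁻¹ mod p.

Shared mask s = c₁^a mod p = 108^10 mod 251.
108^1 ≡ 108 (mod 251)
108^2 = (108^1)^2 ≡ 108^2 = 11664 ≡ 118 (mod 251)
108^4 = (108^2)^2 ≡ 118^2 = 13924 ≡ 119 (mod 251)
108^8 = (108^4)^2 ≡ 119^2 = 14161 ≡ 105 (mod 251)
108^10 = 108^8 · 108^2 ≡ 105 · 118 ≡ 91 (mod 251).
So s = 91; s⁻¹ ≡ 80 (mod 251).
m = c₂ · s⁻¹ mod 251 = 10 · 80 mod 251 = 47.

47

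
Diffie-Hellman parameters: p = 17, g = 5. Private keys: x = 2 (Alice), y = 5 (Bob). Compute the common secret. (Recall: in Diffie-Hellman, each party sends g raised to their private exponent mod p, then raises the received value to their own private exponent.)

9

Alice sends A = g^x mod p = 5^2 mod 17.
5^1 ≡ 5 (mod 17)
5^2 = (5^1)^2 ≡ 5^2 = 25 ≡ 8 (mod 17)
So A = 8. Bob then computes K = A^y mod p = 8^5 mod 17.
8^1 ≡ 8 (mod 17)
8^2 = (8^1)^2 ≡ 8^2 = 64 ≡ 13 (mod 17)
8^4 = (8^2)^2 ≡ 13^2 = 169 ≡ 16 (mod 17)
8^5 = 8^4 · 8^1 ≡ 16 · 8 ≡ 9 (mod 17).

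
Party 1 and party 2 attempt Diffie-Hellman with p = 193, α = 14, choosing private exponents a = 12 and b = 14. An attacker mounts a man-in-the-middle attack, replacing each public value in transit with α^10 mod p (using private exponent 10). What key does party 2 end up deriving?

150

Party 2 receives an attacker's public value M = 14^10 mod 193 instead of the honest one.
14^1 ≡ 14 (mod 193)
14^2 = (14^1)^2 ≡ 14^2 = 196 ≡ 3 (mod 193)
14^4 = (14^2)^2 ≡ 3^2 = 9 ≡ 9 (mod 193)
14^8 = (14^4)^2 ≡ 9^2 = 81 ≡ 81 (mod 193)
14^10 = 14^8 · 14^2 ≡ 81 · 3 ≡ 50 (mod 193).
So M = 50. Party 2 computes K = M^14 mod 193.
50^1 ≡ 50 (mod 193)
50^2 = (50^1)^2 ≡ 50^2 = 2500 ≡ 184 (mod 193)
50^4 = (50^2)^2 ≡ 184^2 = 33856 ≡ 81 (mod 193)
50^8 = (50^4)^2 ≡ 81^2 = 6561 ≡ 192 (mod 193)
50^14 = 50^8 · 50^4 · 50^2 ≡ 192 · 81 · 184 ≡ 150 (mod 193).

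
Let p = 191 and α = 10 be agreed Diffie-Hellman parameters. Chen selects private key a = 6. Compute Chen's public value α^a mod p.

115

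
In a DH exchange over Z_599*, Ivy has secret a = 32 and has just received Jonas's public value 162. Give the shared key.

Shared key K = 162^32 mod 599.
162^1 ≡ 162 (mod 599)
162^2 = (162^1)^2 ≡ 162^2 = 26244 ≡ 487 (mod 599)
162^4 = (162^2)^2 ≡ 487^2 = 237169 ≡ 564 (mod 599)
162^8 = (162^4)^2 ≡ 564^2 = 318096 ≡ 27 (mod 599)
162^16 = (162^8)^2 ≡ 27^2 = 729 ≡ 130 (mod 599)
162^32 = (162^16)^2 ≡ 130^2 = 16900 ≡ 128 (mod 599)

128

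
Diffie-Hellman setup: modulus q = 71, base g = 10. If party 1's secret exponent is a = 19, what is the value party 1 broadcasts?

Public value = 10^19 mod 71.
10^1 ≡ 10 (mod 71)
10^2 = (10^1)^2 ≡ 10^2 = 100 ≡ 29 (mod 71)
10^4 = (10^2)^2 ≡ 29^2 = 841 ≡ 60 (mod 71)
10^8 = (10^4)^2 ≡ 60^2 = 3600 ≡ 50 (mod 71)
10^16 = (10^8)^2 ≡ 50^2 = 2500 ≡ 15 (mod 71)
10^19 = 10^16 · 10^2 · 10^1 ≡ 15 · 29 · 10 ≡ 19 (mod 71).

19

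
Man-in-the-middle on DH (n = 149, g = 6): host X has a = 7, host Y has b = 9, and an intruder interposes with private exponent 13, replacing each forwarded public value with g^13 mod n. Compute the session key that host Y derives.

Host Y receives an intruder's public value M = 6^13 mod 149 instead of the honest one.
6^1 ≡ 6 (mod 149)
6^2 = (6^1)^2 ≡ 6^2 = 36 ≡ 36 (mod 149)
6^4 = (6^2)^2 ≡ 36^2 = 1296 ≡ 104 (mod 149)
6^8 = (6^4)^2 ≡ 104^2 = 10816 ≡ 88 (mod 149)
6^13 = 6^8 · 6^4 · 6^1 ≡ 88 · 104 · 6 ≡ 80 (mod 149).
So M = 80. Host Y computes K = M^9 mod 149.
80^1 ≡ 80 (mod 149)
80^2 = (80^1)^2 ≡ 80^2 = 6400 ≡ 142 (mod 149)
80^4 = (80^2)^2 ≡ 142^2 = 20164 ≡ 49 (mod 149)
80^8 = (80^4)^2 ≡ 49^2 = 2401 ≡ 17 (mod 149)
80^9 = 80^8 · 80^1 ≡ 17 · 80 ≡ 19 (mod 149).

19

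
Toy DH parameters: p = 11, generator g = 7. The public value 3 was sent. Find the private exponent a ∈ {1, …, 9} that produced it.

4

Try successive powers of 7 modulo 11:
7^1 ≡ 7
7^2 ≡ 5
7^3 ≡ 2
7^4 ≡ 3
Found: a = 4.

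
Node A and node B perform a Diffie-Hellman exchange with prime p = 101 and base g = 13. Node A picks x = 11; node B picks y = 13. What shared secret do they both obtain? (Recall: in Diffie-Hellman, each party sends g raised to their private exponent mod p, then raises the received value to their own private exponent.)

Node B sends B = g^y mod p = 13^13 mod 101.
13^1 ≡ 13 (mod 101)
13^2 = (13^1)^2 ≡ 13^2 = 169 ≡ 68 (mod 101)
13^4 = (13^2)^2 ≡ 68^2 = 4624 ≡ 79 (mod 101)
13^8 = (13^4)^2 ≡ 79^2 = 6241 ≡ 80 (mod 101)
13^13 = 13^8 · 13^4 · 13^1 ≡ 80 · 79 · 13 ≡ 47 (mod 101).
So B = 47. Node A then computes K = B^x mod p = 47^11 mod 101.
47^1 ≡ 47 (mod 101)
47^2 = (47^1)^2 ≡ 47^2 = 2209 ≡ 88 (mod 101)
47^4 = (47^2)^2 ≡ 88^2 = 7744 ≡ 68 (mod 101)
47^8 = (47^4)^2 ≡ 68^2 = 4624 ≡ 79 (mod 101)
47^11 = 47^8 · 47^2 · 47^1 ≡ 79 · 88 · 47 ≡ 9 (mod 101).

9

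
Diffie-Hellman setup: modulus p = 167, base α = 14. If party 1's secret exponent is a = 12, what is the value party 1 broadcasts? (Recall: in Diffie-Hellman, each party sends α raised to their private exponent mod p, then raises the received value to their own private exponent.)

Public value = 14^12 mod 167.
14^1 ≡ 14 (mod 167)
14^2 = (14^1)^2 ≡ 14^2 = 196 ≡ 29 (mod 167)
14^4 = (14^2)^2 ≡ 29^2 = 841 ≡ 6 (mod 167)
14^8 = (14^4)^2 ≡ 6^2 = 36 ≡ 36 (mod 167)
14^12 = 14^8 · 14^4 ≡ 36 · 6 ≡ 49 (mod 167).

49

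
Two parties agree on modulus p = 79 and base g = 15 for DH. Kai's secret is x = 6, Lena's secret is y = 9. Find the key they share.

67

Kai sends A = g^x mod p = 15^6 mod 79.
15^1 ≡ 15 (mod 79)
15^2 = (15^1)^2 ≡ 15^2 = 225 ≡ 67 (mod 79)
15^4 = (15^2)^2 ≡ 67^2 = 4489 ≡ 65 (mod 79)
15^6 = 15^4 · 15^2 ≡ 65 · 67 ≡ 10 (mod 79).
So A = 10. Lena then computes K = A^y mod p = 10^9 mod 79.
10^1 ≡ 10 (mod 79)
10^2 = (10^1)^2 ≡ 10^2 = 100 ≡ 21 (mod 79)
10^4 = (10^2)^2 ≡ 21^2 = 441 ≡ 46 (mod 79)
10^8 = (10^4)^2 ≡ 46^2 = 2116 ≡ 62 (mod 79)
10^9 = 10^8 · 10^1 ≡ 62 · 10 ≡ 67 (mod 79).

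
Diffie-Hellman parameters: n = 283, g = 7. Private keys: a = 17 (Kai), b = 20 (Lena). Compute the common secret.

227

Kai sends A = g^a mod n = 7^17 mod 283.
7^1 ≡ 7 (mod 283)
7^2 = (7^1)^2 ≡ 7^2 = 49 ≡ 49 (mod 283)
7^4 = (7^2)^2 ≡ 49^2 = 2401 ≡ 137 (mod 283)
7^8 = (7^4)^2 ≡ 137^2 = 18769 ≡ 91 (mod 283)
7^16 = (7^8)^2 ≡ 91^2 = 8281 ≡ 74 (mod 283)
7^17 = 7^16 · 7^1 ≡ 74 · 7 ≡ 235 (mod 283).
So A = 235. Lena then computes K = A^b mod n = 235^20 mod 283.
235^1 ≡ 235 (mod 283)
235^2 = (235^1)^2 ≡ 235^2 = 55225 ≡ 40 (mod 283)
235^4 = (235^2)^2 ≡ 40^2 = 1600 ≡ 185 (mod 283)
235^8 = (235^4)^2 ≡ 185^2 = 34225 ≡ 265 (mod 283)
235^16 = (235^8)^2 ≡ 265^2 = 70225 ≡ 41 (mod 283)
235^20 = 235^16 · 235^4 ≡ 41 · 185 ≡ 227 (mod 283).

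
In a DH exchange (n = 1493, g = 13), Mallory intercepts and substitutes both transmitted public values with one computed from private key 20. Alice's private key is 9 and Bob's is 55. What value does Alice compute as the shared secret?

1379

Alice receives Mallory's public value M = 13^20 mod 1493 instead of the honest one.
13^1 ≡ 13 (mod 1493)
13^2 = (13^1)^2 ≡ 13^2 = 169 ≡ 169 (mod 1493)
13^4 = (13^2)^2 ≡ 169^2 = 28561 ≡ 194 (mod 1493)
13^8 = (13^4)^2 ≡ 194^2 = 37636 ≡ 311 (mod 1493)
13^16 = (13^8)^2 ≡ 311^2 = 96721 ≡ 1169 (mod 1493)
13^20 = 13^16 · 13^4 ≡ 1169 · 194 ≡ 1343 (mod 1493).
So M = 1343. Alice computes K = M^9 mod 1493.
1343^1 ≡ 1343 (mod 1493)
1343^2 = (1343^1)^2 ≡ 1343^2 = 1803649 ≡ 105 (mod 1493)
1343^4 = (1343^2)^2 ≡ 105^2 = 11025 ≡ 574 (mod 1493)
1343^8 = (1343^4)^2 ≡ 574^2 = 329476 ≡ 1016 (mod 1493)
1343^9 = 1343^8 · 1343^1 ≡ 1016 · 1343 ≡ 1379 (mod 1493).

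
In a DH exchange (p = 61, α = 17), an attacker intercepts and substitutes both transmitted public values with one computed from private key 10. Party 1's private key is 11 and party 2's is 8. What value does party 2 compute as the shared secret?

13

Party 2 receives an attacker's public value M = 17^10 mod 61 instead of the honest one.
17^1 ≡ 17 (mod 61)
17^2 = (17^1)^2 ≡ 17^2 = 289 ≡ 45 (mod 61)
17^4 = (17^2)^2 ≡ 45^2 = 2025 ≡ 12 (mod 61)
17^8 = (17^4)^2 ≡ 12^2 = 144 ≡ 22 (mod 61)
17^10 = 17^8 · 17^2 ≡ 22 · 45 ≡ 14 (mod 61).
So M = 14. Party 2 computes K = M^8 mod 61.
14^1 ≡ 14 (mod 61)
14^2 = (14^1)^2 ≡ 14^2 = 196 ≡ 13 (mod 61)
14^4 = (14^2)^2 ≡ 13^2 = 169 ≡ 47 (mod 61)
14^8 = (14^4)^2 ≡ 47^2 = 2209 ≡ 13 (mod 61)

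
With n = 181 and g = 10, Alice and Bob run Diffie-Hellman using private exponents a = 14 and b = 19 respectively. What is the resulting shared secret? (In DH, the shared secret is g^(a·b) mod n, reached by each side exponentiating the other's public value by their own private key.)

4

Alice sends A = g^a mod n = 10^14 mod 181.
10^1 ≡ 10 (mod 181)
10^2 = (10^1)^2 ≡ 10^2 = 100 ≡ 100 (mod 181)
10^4 = (10^2)^2 ≡ 100^2 = 10000 ≡ 45 (mod 181)
10^8 = (10^4)^2 ≡ 45^2 = 2025 ≡ 34 (mod 181)
10^14 = 10^8 · 10^4 · 10^2 ≡ 34 · 45 · 100 ≡ 55 (mod 181).
So A = 55. Bob then computes K = A^b mod n = 55^19 mod 181.
55^1 ≡ 55 (mod 181)
55^2 = (55^1)^2 ≡ 55^2 = 3025 ≡ 129 (mod 181)
55^4 = (55^2)^2 ≡ 129^2 = 16641 ≡ 170 (mod 181)
55^8 = (55^4)^2 ≡ 170^2 = 28900 ≡ 121 (mod 181)
55^16 = (55^8)^2 ≡ 121^2 = 14641 ≡ 161 (mod 181)
55^19 = 55^16 · 55^2 · 55^1 ≡ 161 · 129 · 55 ≡ 4 (mod 181).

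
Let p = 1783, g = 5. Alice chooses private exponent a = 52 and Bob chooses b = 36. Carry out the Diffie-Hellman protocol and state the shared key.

Bob sends B = g^b mod p = 5^36 mod 1783.
5^1 ≡ 5 (mod 1783)
5^2 = (5^1)^2 ≡ 5^2 = 25 ≡ 25 (mod 1783)
5^4 = (5^2)^2 ≡ 25^2 = 625 ≡ 625 (mod 1783)
5^8 = (5^4)^2 ≡ 625^2 = 390625 ≡ 148 (mod 1783)
5^16 = (5^8)^2 ≡ 148^2 = 21904 ≡ 508 (mod 1783)
5^32 = (5^16)^2 ≡ 508^2 = 258064 ≡ 1312 (mod 1783)
5^36 = 5^32 · 5^4 ≡ 1312 · 625 ≡ 1603 (mod 1783).
So B = 1603. Alice then computes K = B^a mod p = 1603^52 mod 1783.
1603^1 ≡ 1603 (mod 1783)
1603^2 = (1603^1)^2 ≡ 1603^2 = 2569609 ≡ 306 (mod 1783)
1603^4 = (1603^2)^2 ≡ 306^2 = 93636 ≡ 920 (mod 1783)
1603^8 = (1603^4)^2 ≡ 920^2 = 846400 ≡ 1258 (mod 1783)
1603^16 = (1603^8)^2 ≡ 1258^2 = 1582564 ≡ 1043 (mod 1783)
1603^32 = (1603^16)^2 ≡ 1043^2 = 1087849 ≡ 219 (mod 1783)
1603^52 = 1603^32 · 1603^16 · 1603^4 ≡ 219 · 1043 · 920 ≡ 1043 (mod 1783).

1043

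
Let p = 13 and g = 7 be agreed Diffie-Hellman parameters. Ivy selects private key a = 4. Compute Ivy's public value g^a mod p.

9

Public value = 7^4 mod 13.
7^1 ≡ 7 (mod 13)
7^2 = (7^1)^2 ≡ 7^2 = 49 ≡ 10 (mod 13)
7^4 = (7^2)^2 ≡ 10^2 = 100 ≡ 9 (mod 13)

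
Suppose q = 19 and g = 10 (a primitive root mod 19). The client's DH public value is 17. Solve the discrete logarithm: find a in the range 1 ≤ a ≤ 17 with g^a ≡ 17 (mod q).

8

Try successive powers of 10 modulo 19:
10^1 ≡ 10
10^2 ≡ 5
10^3 ≡ 12
10^4 ≡ 6
10^5 ≡ 3
10^6 ≡ 11
10^7 ≡ 15
10^8 ≡ 17
Found: a = 8.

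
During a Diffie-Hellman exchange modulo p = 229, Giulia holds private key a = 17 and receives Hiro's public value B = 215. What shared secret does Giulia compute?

100

Shared key K = 215^17 mod 229.
215^1 ≡ 215 (mod 229)
215^2 = (215^1)^2 ≡ 215^2 = 46225 ≡ 196 (mod 229)
215^4 = (215^2)^2 ≡ 196^2 = 38416 ≡ 173 (mod 229)
215^8 = (215^4)^2 ≡ 173^2 = 29929 ≡ 159 (mod 229)
215^16 = (215^8)^2 ≡ 159^2 = 25281 ≡ 91 (mod 229)
215^17 = 215^16 · 215^1 ≡ 91 · 215 ≡ 100 (mod 229).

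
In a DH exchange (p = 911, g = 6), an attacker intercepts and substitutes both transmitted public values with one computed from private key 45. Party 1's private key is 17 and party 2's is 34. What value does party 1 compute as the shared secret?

243

Party 1 receives an attacker's public value M = 6^45 mod 911 instead of the honest one.
6^1 ≡ 6 (mod 911)
6^2 = (6^1)^2 ≡ 6^2 = 36 ≡ 36 (mod 911)
6^4 = (6^2)^2 ≡ 36^2 = 1296 ≡ 385 (mod 911)
6^8 = (6^4)^2 ≡ 385^2 = 148225 ≡ 643 (mod 911)
6^16 = (6^8)^2 ≡ 643^2 = 413449 ≡ 766 (mod 911)
6^32 = (6^16)^2 ≡ 766^2 = 586756 ≡ 72 (mod 911)
6^45 = 6^32 · 6^8 · 6^4 · 6^1 ≡ 72 · 643 · 385 · 6 ≡ 559 (mod 911).
So M = 559. Party 1 computes K = M^17 mod 911.
559^1 ≡ 559 (mod 911)
559^2 = (559^1)^2 ≡ 559^2 = 312481 ≡ 8 (mod 911)
559^4 = (559^2)^2 ≡ 8^2 = 64 ≡ 64 (mod 911)
559^8 = (559^4)^2 ≡ 64^2 = 4096 ≡ 452 (mod 911)
559^16 = (559^8)^2 ≡ 452^2 = 204304 ≡ 240 (mod 911)
559^17 = 559^16 · 559^1 ≡ 240 · 559 ≡ 243 (mod 911).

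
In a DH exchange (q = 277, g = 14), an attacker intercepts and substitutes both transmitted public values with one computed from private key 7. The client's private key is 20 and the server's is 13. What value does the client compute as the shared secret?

81

The client receives an attacker's public value M = 14^7 mod 277 instead of the honest one.
14^1 ≡ 14 (mod 277)
14^2 = (14^1)^2 ≡ 14^2 = 196 ≡ 196 (mod 277)
14^4 = (14^2)^2 ≡ 196^2 = 38416 ≡ 190 (mod 277)
14^7 = 14^4 · 14^2 · 14^1 ≡ 190 · 196 · 14 ≡ 46 (mod 277).
So M = 46. The client computes K = M^20 mod 277.
46^1 ≡ 46 (mod 277)
46^2 = (46^1)^2 ≡ 46^2 = 2116 ≡ 177 (mod 277)
46^4 = (46^2)^2 ≡ 177^2 = 31329 ≡ 28 (mod 277)
46^8 = (46^4)^2 ≡ 28^2 = 784 ≡ 230 (mod 277)
46^16 = (46^8)^2 ≡ 230^2 = 52900 ≡ 270 (mod 277)
46^20 = 46^16 · 46^4 ≡ 270 · 28 ≡ 81 (mod 277).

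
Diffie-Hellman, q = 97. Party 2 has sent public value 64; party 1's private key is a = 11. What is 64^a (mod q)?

50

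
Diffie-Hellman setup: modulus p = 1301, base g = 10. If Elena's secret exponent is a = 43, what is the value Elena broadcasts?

788

Public value = 10^43 (mod 1301).
10^1 ≡ 10 (mod 1301)
10^2 = (10^1)^2 ≡ 10^2 = 100 ≡ 100 (mod 1301)
10^4 = (10^2)^2 ≡ 100^2 = 10000 ≡ 893 (mod 1301)
10^8 = (10^4)^2 ≡ 893^2 = 797449 ≡ 1237 (mod 1301)
10^16 = (10^8)^2 ≡ 1237^2 = 1530169 ≡ 193 (mod 1301)
10^32 = (10^16)^2 ≡ 193^2 = 37249 ≡ 821 (mod 1301)
10^43 = 10^32 · 10^8 · 10^2 · 10^1 ≡ 821 · 1237 · 100 · 10 ≡ 788 (mod 1301).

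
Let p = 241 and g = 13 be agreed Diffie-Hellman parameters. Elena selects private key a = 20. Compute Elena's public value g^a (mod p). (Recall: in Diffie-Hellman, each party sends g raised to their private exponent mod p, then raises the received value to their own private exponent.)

60

Public value = 13^20 (mod 241).
13^1 ≡ 13 (mod 241)
13^2 = (13^1)^2 ≡ 13^2 = 169 ≡ 169 (mod 241)
13^4 = (13^2)^2 ≡ 169^2 = 28561 ≡ 123 (mod 241)
13^8 = (13^4)^2 ≡ 123^2 = 15129 ≡ 187 (mod 241)
13^16 = (13^8)^2 ≡ 187^2 = 34969 ≡ 24 (mod 241)
13^20 = 13^16 · 13^4 ≡ 24 · 123 ≡ 60 (mod 241).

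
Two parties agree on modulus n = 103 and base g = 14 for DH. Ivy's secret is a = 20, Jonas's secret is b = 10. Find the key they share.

Jonas sends B = g^b mod n = 14^10 mod 103.
14^1 ≡ 14 (mod 103)
14^2 = (14^1)^2 ≡ 14^2 = 196 ≡ 93 (mod 103)
14^4 = (14^2)^2 ≡ 93^2 = 8649 ≡ 100 (mod 103)
14^8 = (14^4)^2 ≡ 100^2 = 10000 ≡ 9 (mod 103)
14^10 = 14^8 · 14^2 ≡ 9 · 93 ≡ 13 (mod 103).
So B = 13. Ivy then computes K = B^a mod n = 13^20 mod 103.
13^1 ≡ 13 (mod 103)
13^2 = (13^1)^2 ≡ 13^2 = 169 ≡ 66 (mod 103)
13^4 = (13^2)^2 ≡ 66^2 = 4356 ≡ 30 (mod 103)
13^8 = (13^4)^2 ≡ 30^2 = 900 ≡ 76 (mod 103)
13^16 = (13^8)^2 ≡ 76^2 = 5776 ≡ 8 (mod 103)
13^20 = 13^16 · 13^4 ≡ 8 · 30 ≡ 34 (mod 103).

34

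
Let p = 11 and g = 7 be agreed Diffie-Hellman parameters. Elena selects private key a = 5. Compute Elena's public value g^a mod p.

Public value = 7^5 mod 11.
7^1 ≡ 7 (mod 11)
7^2 = (7^1)^2 ≡ 7^2 = 49 ≡ 5 (mod 11)
7^4 = (7^2)^2 ≡ 5^2 = 25 ≡ 3 (mod 11)
7^5 = 7^4 · 7^1 ≡ 3 · 7 ≡ 10 (mod 11).

10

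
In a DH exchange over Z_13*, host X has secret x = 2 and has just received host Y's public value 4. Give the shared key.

Shared key K = 4^2 mod 13.
4^1 ≡ 4 (mod 13)
4^2 = (4^1)^2 ≡ 4^2 = 16 ≡ 3 (mod 13)

3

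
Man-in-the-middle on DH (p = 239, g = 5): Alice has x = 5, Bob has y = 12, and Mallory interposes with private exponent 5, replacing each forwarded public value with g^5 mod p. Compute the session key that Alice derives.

Alice receives Mallory's public value M = 5^5 mod 239 instead of the honest one.
5^1 ≡ 5 (mod 239)
5^2 = (5^1)^2 ≡ 5^2 = 25 ≡ 25 (mod 239)
5^4 = (5^2)^2 ≡ 25^2 = 625 ≡ 147 (mod 239)
5^5 = 5^4 · 5^1 ≡ 147 · 5 ≡ 18 (mod 239).
So M = 18. Alice computes K = M^5 mod 239.
18^1 ≡ 18 (mod 239)
18^2 = (18^1)^2 ≡ 18^2 = 324 ≡ 85 (mod 239)
18^4 = (18^2)^2 ≡ 85^2 = 7225 ≡ 55 (mod 239)
18^5 = 18^4 · 18^1 ≡ 55 · 18 ≡ 34 (mod 239).

34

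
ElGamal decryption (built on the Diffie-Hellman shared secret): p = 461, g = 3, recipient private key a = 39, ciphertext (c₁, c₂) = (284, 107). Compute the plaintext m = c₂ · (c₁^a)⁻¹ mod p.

Shared mask s = c₁^a mod p = 284^39 mod 461.
284^1 ≡ 284 (mod 461)
284^2 = (284^1)^2 ≡ 284^2 = 80656 ≡ 442 (mod 461)
284^4 = (284^2)^2 ≡ 442^2 = 195364 ≡ 361 (mod 461)
284^8 = (284^4)^2 ≡ 361^2 = 130321 ≡ 319 (mod 461)
284^16 = (284^8)^2 ≡ 319^2 = 101761 ≡ 341 (mod 461)
284^32 = (284^16)^2 ≡ 341^2 = 116281 ≡ 109 (mod 461)
284^39 = 284^32 · 284^4 · 284^2 · 284^1 ≡ 109 · 361 · 442 · 284 ≡ 176 (mod 461).
So s = 176; s⁻¹ ≡ 406 (mod 461).
m = c₂ · s⁻¹ mod 461 = 107 · 406 mod 461 = 108.

108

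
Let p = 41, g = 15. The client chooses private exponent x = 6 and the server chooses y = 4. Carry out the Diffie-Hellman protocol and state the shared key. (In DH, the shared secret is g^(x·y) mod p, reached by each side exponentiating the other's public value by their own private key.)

The server sends B = g^y mod p = 15^4 mod 41.
15^1 ≡ 15 (mod 41)
15^2 = (15^1)^2 ≡ 15^2 = 225 ≡ 20 (mod 41)
15^4 = (15^2)^2 ≡ 20^2 = 400 ≡ 31 (mod 41)
So B = 31. The client then computes K = B^x mod p = 31^6 mod 41.
31^1 ≡ 31 (mod 41)
31^2 = (31^1)^2 ≡ 31^2 = 961 ≡ 18 (mod 41)
31^4 = (31^2)^2 ≡ 18^2 = 324 ≡ 37 (mod 41)
31^6 = 31^4 · 31^2 ≡ 37 · 18 ≡ 10 (mod 41).

10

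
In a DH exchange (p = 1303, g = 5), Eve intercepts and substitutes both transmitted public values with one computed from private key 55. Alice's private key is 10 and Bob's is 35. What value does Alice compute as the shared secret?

Alice receives Eve's public value M = 5^55 mod 1303 instead of the honest one.
5^1 ≡ 5 (mod 1303)
5^2 = (5^1)^2 ≡ 5^2 = 25 ≡ 25 (mod 1303)
5^4 = (5^2)^2 ≡ 25^2 = 625 ≡ 625 (mod 1303)
5^8 = (5^4)^2 ≡ 625^2 = 390625 ≡ 1028 (mod 1303)
5^16 = (5^8)^2 ≡ 1028^2 = 1056784 ≡ 51 (mod 1303)
5^32 = (5^16)^2 ≡ 51^2 = 2601 ≡ 1298 (mod 1303)
5^55 = 5^32 · 5^16 · 5^4 · 5^2 · 5^1 ≡ 1298 · 51 · 625 · 25 · 5 ≡ 995 (mod 1303).
So M = 995. Alice computes K = M^10 mod 1303.
995^1 ≡ 995 (mod 1303)
995^2 = (995^1)^2 ≡ 995^2 = 990025 ≡ 1048 (mod 1303)
995^4 = (995^2)^2 ≡ 1048^2 = 1098304 ≡ 1178 (mod 1303)
995^8 = (995^4)^2 ≡ 1178^2 = 1387684 ≡ 1292 (mod 1303)
995^10 = 995^8 · 995^2 ≡ 1292 · 1048 ≡ 199 (mod 1303).

199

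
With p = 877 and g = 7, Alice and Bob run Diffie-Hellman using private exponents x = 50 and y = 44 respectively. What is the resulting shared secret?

565

Bob sends B = g^y mod p = 7^44 mod 877.
7^1 ≡ 7 (mod 877)
7^2 = (7^1)^2 ≡ 7^2 = 49 ≡ 49 (mod 877)
7^4 = (7^2)^2 ≡ 49^2 = 2401 ≡ 647 (mod 877)
7^8 = (7^4)^2 ≡ 647^2 = 418609 ≡ 280 (mod 877)
7^16 = (7^8)^2 ≡ 280^2 = 78400 ≡ 347 (mod 877)
7^32 = (7^16)^2 ≡ 347^2 = 120409 ≡ 260 (mod 877)
7^44 = 7^32 · 7^8 · 7^4 ≡ 260 · 280 · 647 ≡ 561 (mod 877).
So B = 561. Alice then computes K = B^x mod p = 561^50 mod 877.
561^1 ≡ 561 (mod 877)
561^2 = (561^1)^2 ≡ 561^2 = 314721 ≡ 755 (mod 877)
561^4 = (561^2)^2 ≡ 755^2 = 570025 ≡ 852 (mod 877)
561^8 = (561^4)^2 ≡ 852^2 = 725904 ≡ 625 (mod 877)
561^16 = (561^8)^2 ≡ 625^2 = 390625 ≡ 360 (mod 877)
561^32 = (561^16)^2 ≡ 360^2 = 129600 ≡ 681 (mod 877)
561^50 = 561^32 · 561^16 · 561^2 ≡ 681 · 360 · 755 ≡ 565 (mod 877).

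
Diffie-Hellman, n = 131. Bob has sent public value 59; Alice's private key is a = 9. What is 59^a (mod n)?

Shared key K = 59^9 mod 131.
59^1 ≡ 59 (mod 131)
59^2 = (59^1)^2 ≡ 59^2 = 3481 ≡ 75 (mod 131)
59^4 = (59^2)^2 ≡ 75^2 = 5625 ≡ 123 (mod 131)
59^8 = (59^4)^2 ≡ 123^2 = 15129 ≡ 64 (mod 131)
59^9 = 59^8 · 59^1 ≡ 64 · 59 ≡ 108 (mod 131).

108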